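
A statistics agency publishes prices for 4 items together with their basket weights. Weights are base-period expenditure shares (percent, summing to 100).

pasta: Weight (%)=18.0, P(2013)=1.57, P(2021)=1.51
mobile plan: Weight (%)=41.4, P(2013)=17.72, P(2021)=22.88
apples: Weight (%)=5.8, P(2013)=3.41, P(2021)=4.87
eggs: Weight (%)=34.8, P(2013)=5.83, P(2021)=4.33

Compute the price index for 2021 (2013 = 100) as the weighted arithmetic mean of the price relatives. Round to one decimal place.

104.9

pasta: 18.0 × (1.51/1.57) = 18.0 × 0.961783 = 17.3121
mobile plan: 41.4 × (22.88/17.72) = 41.4 × 1.291196 = 53.4555
apples: 5.8 × (4.87/3.41) = 5.8 × 1.428152 = 8.2833
eggs: 34.8 × (4.33/5.83) = 34.8 × 0.742710 = 25.8463
Index = Σ wᵢ·(p₁ᵢ/p₀ᵢ) = 17.3121 + 53.4555 + 8.2833 + 25.8463 = 104.8972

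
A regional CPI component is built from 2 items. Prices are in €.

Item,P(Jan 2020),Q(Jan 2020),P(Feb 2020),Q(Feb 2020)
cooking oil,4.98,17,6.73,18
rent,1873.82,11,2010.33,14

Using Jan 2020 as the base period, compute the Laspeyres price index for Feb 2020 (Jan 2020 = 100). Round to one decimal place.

Laspeyres price index uses base-period quantities as weights.
ΣP(Feb 2020)·Q(Jan 2020) = 6.73×17 + 2010.33×11 = 114.41 + 22113.63 = 22228.04
ΣP(Jan 2020)·Q(Jan 2020) = 4.98×17 + 1873.82×11 = 84.66 + 20612.02 = 20696.68
Index = 22228.04 / 20696.68 × 100 = 107.3991

107.4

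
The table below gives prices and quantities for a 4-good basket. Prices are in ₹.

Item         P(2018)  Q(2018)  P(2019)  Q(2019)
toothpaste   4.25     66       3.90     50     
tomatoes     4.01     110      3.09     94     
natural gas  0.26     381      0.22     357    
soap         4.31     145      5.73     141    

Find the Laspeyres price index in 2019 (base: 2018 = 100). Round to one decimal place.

Laspeyres price index uses base-period quantities as weights.
ΣP(2019)·Q(2018) = 3.90×66 + 3.09×110 + 0.22×381 + 5.73×145 = 257.4 + 339.9 + 83.82 + 830.85 = 1511.97
ΣP(2018)·Q(2018) = 4.25×66 + 4.01×110 + 0.26×381 + 4.31×145 = 280.5 + 441.1 + 99.06 + 624.95 = 1445.61
Index = 1511.97 / 1445.61 × 100 = 104.5904

104.6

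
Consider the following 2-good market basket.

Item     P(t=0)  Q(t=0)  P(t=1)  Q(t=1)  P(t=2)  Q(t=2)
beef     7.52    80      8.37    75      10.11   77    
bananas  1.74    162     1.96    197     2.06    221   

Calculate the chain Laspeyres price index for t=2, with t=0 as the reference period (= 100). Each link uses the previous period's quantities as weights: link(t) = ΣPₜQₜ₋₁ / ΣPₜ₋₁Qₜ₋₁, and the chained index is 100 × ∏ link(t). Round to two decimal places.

Link t=0→t=1:
ΣP(t=1)Q(t=0) = 8.37×80 + 1.96×162 = 669.6 + 317.52 = 987.12
ΣP(t=0)Q(t=0) = 7.52×80 + 1.74×162 = 601.6 + 281.88 = 883.48
link = 987.12/883.48 = 1.117309
Link t=1→t=2:
ΣP(t=2)Q(t=1) = 10.11×75 + 2.06×197 = 758.25 + 405.82 = 1164.07
ΣP(t=1)Q(t=1) = 8.37×75 + 1.96×197 = 627.75 + 386.12 = 1013.87
link = 1164.07/1013.87 = 1.148145
Chained index = 100 × 1.117309 × 1.148145 = 128.2833

128.28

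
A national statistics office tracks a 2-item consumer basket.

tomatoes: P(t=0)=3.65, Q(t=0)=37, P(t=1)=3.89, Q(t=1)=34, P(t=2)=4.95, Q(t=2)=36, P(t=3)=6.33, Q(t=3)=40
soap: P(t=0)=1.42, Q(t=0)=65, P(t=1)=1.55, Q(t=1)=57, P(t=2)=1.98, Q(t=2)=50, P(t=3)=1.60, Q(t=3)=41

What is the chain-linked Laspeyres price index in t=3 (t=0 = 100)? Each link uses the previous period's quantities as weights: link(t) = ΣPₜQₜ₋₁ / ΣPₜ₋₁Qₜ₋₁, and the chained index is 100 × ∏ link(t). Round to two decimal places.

Link t=0→t=1:
ΣP(t=1)Q(t=0) = 3.89×37 + 1.55×65 = 143.93 + 100.75 = 244.68
ΣP(t=0)Q(t=0) = 3.65×37 + 1.42×65 = 135.05 + 92.3 = 227.35
link = 244.68/227.35 = 1.076226
Link t=1→t=2:
ΣP(t=2)Q(t=1) = 4.95×34 + 1.98×57 = 168.3 + 112.86 = 281.16
ΣP(t=1)Q(t=1) = 3.89×34 + 1.55×57 = 132.26 + 88.35 = 220.61
link = 281.16/220.61 = 1.274466
Link t=2→t=3:
ΣP(t=3)Q(t=2) = 6.33×36 + 1.60×50 = 227.88 + 80 = 307.88
ΣP(t=2)Q(t=2) = 4.95×36 + 1.98×50 = 178.2 + 99 = 277.2
link = 307.88/277.2 = 1.110678
Chained index = 100 × 1.076226 × 1.274466 × 1.110678 = 152.3422

152.34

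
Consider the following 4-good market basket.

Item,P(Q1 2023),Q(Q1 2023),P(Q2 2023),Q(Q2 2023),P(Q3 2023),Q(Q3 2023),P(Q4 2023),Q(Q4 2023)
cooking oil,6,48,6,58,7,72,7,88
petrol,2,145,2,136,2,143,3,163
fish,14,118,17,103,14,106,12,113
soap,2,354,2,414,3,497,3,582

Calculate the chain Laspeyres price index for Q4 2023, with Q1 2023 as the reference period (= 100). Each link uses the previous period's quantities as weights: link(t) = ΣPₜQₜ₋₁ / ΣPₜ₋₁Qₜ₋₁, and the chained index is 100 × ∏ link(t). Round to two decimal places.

Link Q1 2023→Q2 2023:
ΣP(Q2 2023)Q(Q1 2023) = 6×48 + 2×145 + 17×118 + 2×354 = 288 + 290 + 2006 + 708 = 3292
ΣP(Q1 2023)Q(Q1 2023) = 6×48 + 2×145 + 14×118 + 2×354 = 288 + 290 + 1652 + 708 = 2938
link = 3292/2938 = 1.120490
Link Q2 2023→Q3 2023:
ΣP(Q3 2023)Q(Q2 2023) = 7×58 + 2×136 + 14×103 + 3×414 = 406 + 272 + 1442 + 1242 = 3362
ΣP(Q2 2023)Q(Q2 2023) = 6×58 + 2×136 + 17×103 + 2×414 = 348 + 272 + 1751 + 828 = 3199
link = 3362/3199 = 1.050953
Link Q3 2023→Q4 2023:
ΣP(Q4 2023)Q(Q3 2023) = 7×72 + 3×143 + 12×106 + 3×497 = 504 + 429 + 1272 + 1491 = 3696
ΣP(Q3 2023)Q(Q3 2023) = 7×72 + 2×143 + 14×106 + 3×497 = 504 + 286 + 1484 + 1491 = 3765
link = 3696/3765 = 0.981673
Chained index = 100 × 1.120490 × 1.050953 × 0.981673 = 115.6002

115.60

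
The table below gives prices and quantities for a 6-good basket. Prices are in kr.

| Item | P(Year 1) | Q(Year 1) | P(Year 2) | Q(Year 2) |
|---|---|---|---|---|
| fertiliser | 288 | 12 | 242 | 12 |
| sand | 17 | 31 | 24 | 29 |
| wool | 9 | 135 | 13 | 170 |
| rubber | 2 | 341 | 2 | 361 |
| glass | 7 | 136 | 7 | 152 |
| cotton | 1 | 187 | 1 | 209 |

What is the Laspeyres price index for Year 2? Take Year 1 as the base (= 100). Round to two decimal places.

Laspeyres price index uses base-period quantities as weights.
ΣP(Year 2)·Q(Year 1) = 242×12 + 24×31 + 13×135 + 2×341 + 7×136 + 1×187 = 2904 + 744 + 1755 + 682 + 952 + 187 = 7224
ΣP(Year 1)·Q(Year 1) = 288×12 + 17×31 + 9×135 + 2×341 + 7×136 + 1×187 = 3456 + 527 + 1215 + 682 + 952 + 187 = 7019
Index = 7224 / 7019 × 100 = 102.9206

102.92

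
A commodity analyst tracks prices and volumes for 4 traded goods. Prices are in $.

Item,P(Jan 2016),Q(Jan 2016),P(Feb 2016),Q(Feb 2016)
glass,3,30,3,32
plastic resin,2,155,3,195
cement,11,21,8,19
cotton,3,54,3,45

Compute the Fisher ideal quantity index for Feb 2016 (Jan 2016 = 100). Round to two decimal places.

107.00

Laspeyres component (base-period weights):
ΣP(Jan 2016)Q(Feb 2016) = 3×32 + 2×195 + 11×19 + 3×45 = 96 + 390 + 209 + 135 = 830
ΣP(Jan 2016)Q(Jan 2016) = 3×30 + 2×155 + 11×21 + 3×54 = 90 + 310 + 231 + 162 = 793
L = 830 / 793 × 100 = 104.6658
Paasche component (current-period weights):
ΣP(Feb 2016)Q(Feb 2016) = 3×32 + 3×195 + 8×19 + 3×45 = 96 + 585 + 152 + 135 = 968
ΣP(Feb 2016)Q(Jan 2016) = 3×30 + 3×155 + 8×21 + 3×54 = 90 + 465 + 168 + 162 = 885
P = 968 / 885 × 100 = 109.3785
Fisher = √(L × P) = √(104.6658 × 109.3785) = 106.9962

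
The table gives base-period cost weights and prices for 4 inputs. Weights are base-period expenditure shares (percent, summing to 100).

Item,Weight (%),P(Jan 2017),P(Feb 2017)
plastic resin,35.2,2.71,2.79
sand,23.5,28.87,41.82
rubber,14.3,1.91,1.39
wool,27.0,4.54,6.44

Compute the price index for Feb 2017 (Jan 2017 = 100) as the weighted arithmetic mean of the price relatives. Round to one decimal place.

119.0

plastic resin: 35.2 × (2.79/2.71) = 35.2 × 1.029520 = 36.2391
sand: 23.5 × (41.82/28.87) = 23.5 × 1.448563 = 34.0412
rubber: 14.3 × (1.39/1.91) = 14.3 × 0.727749 = 10.4068
wool: 27.0 × (6.44/4.54) = 27.0 × 1.418502 = 38.2996
Index = Σ wᵢ·(p₁ᵢ/p₀ᵢ) = 36.2391 + 34.0412 + 10.4068 + 38.2996 = 118.9867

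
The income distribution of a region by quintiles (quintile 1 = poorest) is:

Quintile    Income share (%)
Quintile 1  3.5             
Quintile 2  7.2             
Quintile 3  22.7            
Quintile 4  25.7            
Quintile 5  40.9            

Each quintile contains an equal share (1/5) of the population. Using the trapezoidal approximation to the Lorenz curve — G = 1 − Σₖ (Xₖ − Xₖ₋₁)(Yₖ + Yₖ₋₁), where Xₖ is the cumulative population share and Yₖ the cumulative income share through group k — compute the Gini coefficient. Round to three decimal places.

0.373

Cumulative income shares Yₖ: 0.0350, 0.1070, 0.3340, 0.5910, 1.0000
Σ (Xₖ−Xₖ₋₁)(Yₖ+Yₖ₋₁) = (1/5)(0.0350+0.0000) + (1/5)(0.1070+0.0350) + (1/5)(0.3340+0.1070) + (1/5)(0.5910+0.3340) + (1/5)(1.0000+0.5910)
  = 0.0070 + 0.0284 + 0.0882 + 0.1850 + 0.3182 = 0.6268
G = 1 − 0.6268 = 0.3732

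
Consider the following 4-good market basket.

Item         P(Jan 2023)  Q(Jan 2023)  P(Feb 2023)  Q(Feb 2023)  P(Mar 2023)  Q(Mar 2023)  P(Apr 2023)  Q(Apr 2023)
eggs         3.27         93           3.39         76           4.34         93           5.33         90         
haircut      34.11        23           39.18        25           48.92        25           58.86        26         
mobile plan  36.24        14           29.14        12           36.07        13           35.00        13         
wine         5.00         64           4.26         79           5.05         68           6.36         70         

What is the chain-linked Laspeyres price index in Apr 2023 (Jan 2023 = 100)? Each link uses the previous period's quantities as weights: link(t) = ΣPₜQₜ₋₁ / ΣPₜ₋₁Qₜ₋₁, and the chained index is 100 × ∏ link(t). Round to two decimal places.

143.68

Link Jan 2023→Feb 2023:
ΣP(Feb 2023)Q(Jan 2023) = 3.39×93 + 39.18×23 + 29.14×14 + 4.26×64 = 315.27 + 901.14 + 407.96 + 272.64 = 1897.01
ΣP(Jan 2023)Q(Jan 2023) = 3.27×93 + 34.11×23 + 36.24×14 + 5.00×64 = 304.11 + 784.53 + 507.36 + 320 = 1916
link = 1897.01/1916 = 0.990089
Link Feb 2023→Mar 2023:
ΣP(Mar 2023)Q(Feb 2023) = 4.34×76 + 48.92×25 + 36.07×12 + 5.05×79 = 329.84 + 1223 + 432.84 + 398.95 = 2384.63
ΣP(Feb 2023)Q(Feb 2023) = 3.39×76 + 39.18×25 + 29.14×12 + 4.26×79 = 257.64 + 979.5 + 349.68 + 336.54 = 1923.36
link = 2384.63/1923.36 = 1.239825
Link Mar 2023→Apr 2023:
ΣP(Apr 2023)Q(Mar 2023) = 5.33×93 + 58.86×25 + 35.00×13 + 6.36×68 = 495.69 + 1471.5 + 455 + 432.48 = 2854.67
ΣP(Mar 2023)Q(Mar 2023) = 4.34×93 + 48.92×25 + 36.07×13 + 5.05×68 = 403.62 + 1223 + 468.91 + 343.4 = 2438.93
link = 2854.67/2438.93 = 1.170460
Chained index = 100 × 0.990089 × 1.239825 × 1.170460 = 143.6783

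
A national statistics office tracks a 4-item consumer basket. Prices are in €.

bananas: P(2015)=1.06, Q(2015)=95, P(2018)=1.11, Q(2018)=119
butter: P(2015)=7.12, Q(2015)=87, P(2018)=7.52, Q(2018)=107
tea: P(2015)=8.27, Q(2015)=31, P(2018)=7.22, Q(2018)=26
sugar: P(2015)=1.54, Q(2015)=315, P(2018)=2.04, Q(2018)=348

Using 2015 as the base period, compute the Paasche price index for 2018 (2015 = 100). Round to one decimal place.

Paasche price index uses current-period quantities as weights.
ΣP(2018)·Q(2018) = 1.11×119 + 7.52×107 + 7.22×26 + 2.04×348 = 132.09 + 804.64 + 187.72 + 709.92 = 1834.37
ΣP(2015)·Q(2018) = 1.06×119 + 7.12×107 + 8.27×26 + 1.54×348 = 126.14 + 761.84 + 215.02 + 535.92 = 1638.92
Index = 1834.37 / 1638.92 × 100 = 111.9255

111.9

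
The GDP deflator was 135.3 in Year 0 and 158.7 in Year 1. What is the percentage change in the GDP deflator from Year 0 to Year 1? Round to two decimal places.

Change = (158.7 − 135.3) / 135.3 × 100
       = 23.4 / 135.3 × 100 = 17.2949%

17.29%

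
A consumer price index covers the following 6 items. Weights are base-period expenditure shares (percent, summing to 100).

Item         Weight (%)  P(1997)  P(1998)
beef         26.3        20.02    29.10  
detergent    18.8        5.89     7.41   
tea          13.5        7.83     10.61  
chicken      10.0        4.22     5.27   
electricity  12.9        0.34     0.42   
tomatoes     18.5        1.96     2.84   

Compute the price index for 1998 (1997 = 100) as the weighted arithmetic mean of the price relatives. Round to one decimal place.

beef: 26.3 × (29.10/20.02) = 26.3 × 1.453546 = 38.2283
detergent: 18.8 × (7.41/5.89) = 18.8 × 1.258065 = 23.6516
tea: 13.5 × (10.61/7.83) = 13.5 × 1.355045 = 18.2931
chicken: 10.0 × (5.27/4.22) = 10.0 × 1.248815 = 12.4882
electricity: 12.9 × (0.42/0.34) = 12.9 × 1.235294 = 15.9353
tomatoes: 18.5 × (2.84/1.96) = 18.5 × 1.448980 = 26.8061
Index = Σ wᵢ·(p₁ᵢ/p₀ᵢ) = 38.2283 + 23.6516 + 18.2931 + 12.4882 + 15.9353 + 26.8061 = 135.4026

135.4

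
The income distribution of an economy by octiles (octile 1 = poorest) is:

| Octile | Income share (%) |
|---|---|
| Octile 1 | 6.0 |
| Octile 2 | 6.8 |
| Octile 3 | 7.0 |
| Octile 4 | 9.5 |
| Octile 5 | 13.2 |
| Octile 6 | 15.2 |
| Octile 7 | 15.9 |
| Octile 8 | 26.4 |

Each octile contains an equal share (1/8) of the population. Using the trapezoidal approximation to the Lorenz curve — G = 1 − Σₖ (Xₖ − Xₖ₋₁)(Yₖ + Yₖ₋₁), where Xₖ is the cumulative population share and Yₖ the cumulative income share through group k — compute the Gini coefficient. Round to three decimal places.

Cumulative income shares Yₖ: 0.0600, 0.1280, 0.1980, 0.2930, 0.4250, 0.5770, 0.7360, 1.0000
Σ (Xₖ−Xₖ₋₁)(Yₖ+Yₖ₋₁) = (1/8)(0.0600+0.0000) + (1/8)(0.1280+0.0600) + (1/8)(0.1980+0.1280) + (1/8)(0.2930+0.1980) + (1/8)(0.4250+0.2930) + (1/8)(0.5770+0.4250) + (1/8)(0.7360+0.5770) + (1/8)(1.0000+0.7360)
  = 0.0075 + 0.0235 + 0.0408 + 0.0614 + 0.0898 + 0.1253 + 0.1641 + 0.2170 = 0.7293
G = 1 − 0.7293 = 0.2707

0.271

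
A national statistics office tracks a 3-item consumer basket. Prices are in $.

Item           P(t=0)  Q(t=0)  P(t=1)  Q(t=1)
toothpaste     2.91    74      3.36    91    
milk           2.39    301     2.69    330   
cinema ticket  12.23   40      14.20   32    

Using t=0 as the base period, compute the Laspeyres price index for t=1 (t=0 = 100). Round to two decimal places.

Laspeyres price index uses base-period quantities as weights.
ΣP(t=1)·Q(t=0) = 3.36×74 + 2.69×301 + 14.20×40 = 248.64 + 809.69 + 568 = 1626.33
ΣP(t=0)·Q(t=0) = 2.91×74 + 2.39×301 + 12.23×40 = 215.34 + 719.39 + 489.2 = 1423.93
Index = 1626.33 / 1423.93 × 100 = 114.2142

114.21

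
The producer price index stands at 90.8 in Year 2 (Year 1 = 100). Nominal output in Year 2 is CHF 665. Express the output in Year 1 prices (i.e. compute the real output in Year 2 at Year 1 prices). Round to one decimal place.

732.4

Real = Nominal ÷ (Index/100) = 665 ÷ (90.8/100)
     = 665 ÷ 0.908 = 732.3789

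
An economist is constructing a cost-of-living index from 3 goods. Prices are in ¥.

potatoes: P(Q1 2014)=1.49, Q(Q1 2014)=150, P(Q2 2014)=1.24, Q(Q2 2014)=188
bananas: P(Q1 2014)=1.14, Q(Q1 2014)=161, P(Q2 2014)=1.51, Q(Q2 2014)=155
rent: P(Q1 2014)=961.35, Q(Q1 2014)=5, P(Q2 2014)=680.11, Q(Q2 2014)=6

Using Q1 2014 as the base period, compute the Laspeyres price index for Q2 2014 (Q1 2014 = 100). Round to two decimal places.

Laspeyres price index uses base-period quantities as weights.
ΣP(Q2 2014)·Q(Q1 2014) = 1.24×150 + 1.51×161 + 680.11×5 = 186 + 243.11 + 3400.55 = 3829.66
ΣP(Q1 2014)·Q(Q1 2014) = 1.49×150 + 1.14×161 + 961.35×5 = 223.5 + 183.54 + 4806.75 = 5213.79
Index = 3829.66 / 5213.79 × 100 = 73.4525

73.45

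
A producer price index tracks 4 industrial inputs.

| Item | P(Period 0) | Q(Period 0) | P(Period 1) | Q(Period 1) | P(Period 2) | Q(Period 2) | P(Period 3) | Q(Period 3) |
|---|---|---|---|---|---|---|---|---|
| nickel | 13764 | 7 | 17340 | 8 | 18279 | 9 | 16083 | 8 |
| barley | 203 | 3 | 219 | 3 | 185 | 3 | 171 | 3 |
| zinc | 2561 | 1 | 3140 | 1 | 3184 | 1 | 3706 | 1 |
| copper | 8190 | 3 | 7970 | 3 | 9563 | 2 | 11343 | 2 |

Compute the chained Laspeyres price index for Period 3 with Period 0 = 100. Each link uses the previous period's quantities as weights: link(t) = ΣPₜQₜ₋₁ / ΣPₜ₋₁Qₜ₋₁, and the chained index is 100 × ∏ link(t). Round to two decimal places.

118.15

Link Period 0→Period 1:
ΣP(Period 1)Q(Period 0) = 17340×7 + 219×3 + 3140×1 + 7970×3 = 121380 + 657 + 3140 + 23910 = 149087
ΣP(Period 0)Q(Period 0) = 13764×7 + 203×3 + 2561×1 + 8190×3 = 96348 + 609 + 2561 + 24570 = 124088
link = 149087/124088 = 1.201462
Link Period 1→Period 2:
ΣP(Period 2)Q(Period 1) = 18279×8 + 185×3 + 3184×1 + 9563×3 = 146232 + 555 + 3184 + 28689 = 178660
ΣP(Period 1)Q(Period 1) = 17340×8 + 219×3 + 3140×1 + 7970×3 = 138720 + 657 + 3140 + 23910 = 166427
link = 178660/166427 = 1.073504
Link Period 2→Period 3:
ΣP(Period 3)Q(Period 2) = 16083×9 + 171×3 + 3706×1 + 11343×2 = 144747 + 513 + 3706 + 22686 = 171652
ΣP(Period 2)Q(Period 2) = 18279×9 + 185×3 + 3184×1 + 9563×2 = 164511 + 555 + 3184 + 19126 = 187376
link = 171652/187376 = 0.916083
Chained index = 100 × 1.201462 × 1.073504 × 0.916083 = 118.1540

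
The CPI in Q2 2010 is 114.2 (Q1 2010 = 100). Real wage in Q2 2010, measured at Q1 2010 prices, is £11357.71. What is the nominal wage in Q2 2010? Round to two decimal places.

Nominal = Real × (Index/100) = 11357.71 × (114.2/100)
        = 11357.71 × 1.142 = 12970.5048

12970.50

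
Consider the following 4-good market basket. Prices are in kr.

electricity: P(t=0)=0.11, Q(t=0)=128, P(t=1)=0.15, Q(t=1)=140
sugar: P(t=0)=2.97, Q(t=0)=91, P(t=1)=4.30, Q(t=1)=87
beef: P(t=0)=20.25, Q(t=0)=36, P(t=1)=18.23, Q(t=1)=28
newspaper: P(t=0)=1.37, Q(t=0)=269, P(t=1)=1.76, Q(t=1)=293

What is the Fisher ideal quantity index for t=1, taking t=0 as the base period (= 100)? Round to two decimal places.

91.08

Laspeyres component (base-period weights):
ΣP(t=0)Q(t=1) = 0.11×140 + 2.97×87 + 20.25×28 + 1.37×293 = 15.4 + 258.39 + 567 + 401.41 = 1242.2
ΣP(t=0)Q(t=0) = 0.11×128 + 2.97×91 + 20.25×36 + 1.37×269 = 14.08 + 270.27 + 729 + 368.53 = 1381.88
L = 1242.2 / 1381.88 × 100 = 89.8920
Paasche component (current-period weights):
ΣP(t=1)Q(t=1) = 0.15×140 + 4.30×87 + 18.23×28 + 1.76×293 = 21 + 374.1 + 510.44 + 515.68 = 1421.22
ΣP(t=1)Q(t=0) = 0.15×128 + 4.30×91 + 18.23×36 + 1.76×269 = 19.2 + 391.3 + 656.28 + 473.44 = 1540.22
P = 1421.22 / 1540.22 × 100 = 92.2738
Fisher = √(L × P) = √(89.8920 × 92.2738) = 91.0751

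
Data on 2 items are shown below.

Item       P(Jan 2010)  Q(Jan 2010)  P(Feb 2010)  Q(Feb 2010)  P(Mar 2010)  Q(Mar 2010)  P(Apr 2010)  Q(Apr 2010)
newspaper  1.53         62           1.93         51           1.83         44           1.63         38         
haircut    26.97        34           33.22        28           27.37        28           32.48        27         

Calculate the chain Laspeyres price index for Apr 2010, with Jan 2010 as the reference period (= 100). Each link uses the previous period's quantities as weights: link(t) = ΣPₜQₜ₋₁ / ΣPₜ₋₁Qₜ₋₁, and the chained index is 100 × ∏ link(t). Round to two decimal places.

Link Jan 2010→Feb 2010:
ΣP(Feb 2010)Q(Jan 2010) = 1.93×62 + 33.22×34 = 119.66 + 1129.48 = 1249.14
ΣP(Jan 2010)Q(Jan 2010) = 1.53×62 + 26.97×34 = 94.86 + 916.98 = 1011.84
link = 1249.14/1011.84 = 1.234523
Link Feb 2010→Mar 2010:
ΣP(Mar 2010)Q(Feb 2010) = 1.83×51 + 27.37×28 = 93.33 + 766.36 = 859.69
ΣP(Feb 2010)Q(Feb 2010) = 1.93×51 + 33.22×28 = 98.43 + 930.16 = 1028.59
link = 859.69/1028.59 = 0.835795
Link Mar 2010→Apr 2010:
ΣP(Apr 2010)Q(Mar 2010) = 1.63×44 + 32.48×28 = 71.72 + 909.44 = 981.16
ΣP(Mar 2010)Q(Mar 2010) = 1.83×44 + 27.37×28 = 80.52 + 766.36 = 846.88
link = 981.16/846.88 = 1.158558
Chained index = 100 × 1.234523 × 0.835795 × 1.158558 = 119.5410

119.54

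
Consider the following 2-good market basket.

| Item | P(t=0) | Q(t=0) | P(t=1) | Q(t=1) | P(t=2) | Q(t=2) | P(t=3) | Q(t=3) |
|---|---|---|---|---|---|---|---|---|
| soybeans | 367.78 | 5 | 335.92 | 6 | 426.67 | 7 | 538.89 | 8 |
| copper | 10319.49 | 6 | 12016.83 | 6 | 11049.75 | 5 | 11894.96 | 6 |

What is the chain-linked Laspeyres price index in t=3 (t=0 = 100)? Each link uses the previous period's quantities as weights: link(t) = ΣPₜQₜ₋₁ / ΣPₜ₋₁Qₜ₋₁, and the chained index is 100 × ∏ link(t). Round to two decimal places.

116.77

Link t=0→t=1:
ΣP(t=1)Q(t=0) = 335.92×5 + 12016.83×6 = 1679.6 + 72100.98 = 73780.58
ΣP(t=0)Q(t=0) = 367.78×5 + 10319.49×6 = 1838.9 + 61916.94 = 63755.84
link = 73780.58/63755.84 = 1.157236
Link t=1→t=2:
ΣP(t=2)Q(t=1) = 426.67×6 + 11049.75×6 = 2560.02 + 66298.5 = 68858.52
ΣP(t=1)Q(t=1) = 335.92×6 + 12016.83×6 = 2015.52 + 72100.98 = 74116.5
link = 68858.52/74116.5 = 0.929058
Link t=2→t=3:
ΣP(t=3)Q(t=2) = 538.89×7 + 11894.96×5 = 3772.23 + 59474.8 = 63247.03
ΣP(t=2)Q(t=2) = 426.67×7 + 11049.75×5 = 2986.69 + 55248.75 = 58235.44
link = 63247.03/58235.44 = 1.086057
Chained index = 100 × 1.157236 × 0.929058 × 1.086057 = 116.7663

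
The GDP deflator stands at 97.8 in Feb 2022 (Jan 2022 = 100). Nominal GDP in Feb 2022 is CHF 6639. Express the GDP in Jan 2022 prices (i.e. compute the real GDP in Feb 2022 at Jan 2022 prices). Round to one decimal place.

Real = Nominal ÷ (Index/100) = 6639 ÷ (97.8/100)
     = 6639 ÷ 0.978 = 6788.3436

6788.3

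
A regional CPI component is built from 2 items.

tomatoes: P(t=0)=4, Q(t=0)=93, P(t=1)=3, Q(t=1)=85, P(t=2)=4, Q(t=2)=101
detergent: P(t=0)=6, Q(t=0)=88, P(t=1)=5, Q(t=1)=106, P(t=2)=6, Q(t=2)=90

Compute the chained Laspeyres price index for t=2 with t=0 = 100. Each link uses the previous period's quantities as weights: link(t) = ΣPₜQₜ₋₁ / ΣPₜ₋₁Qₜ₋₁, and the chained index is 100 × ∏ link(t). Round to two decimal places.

Link t=0→t=1:
ΣP(t=1)Q(t=0) = 3×93 + 5×88 = 279 + 440 = 719
ΣP(t=0)Q(t=0) = 4×93 + 6×88 = 372 + 528 = 900
link = 719/900 = 0.798889
Link t=1→t=2:
ΣP(t=2)Q(t=1) = 4×85 + 6×106 = 340 + 636 = 976
ΣP(t=1)Q(t=1) = 3×85 + 5×106 = 255 + 530 = 785
link = 976/785 = 1.243312
Chained index = 100 × 0.798889 × 1.243312 = 99.3268

99.33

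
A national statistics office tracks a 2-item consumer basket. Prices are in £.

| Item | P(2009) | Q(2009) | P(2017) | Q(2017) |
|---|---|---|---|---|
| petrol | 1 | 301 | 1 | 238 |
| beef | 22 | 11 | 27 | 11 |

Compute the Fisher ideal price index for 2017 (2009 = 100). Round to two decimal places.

Laspeyres component (base-period weights):
ΣP(2017)Q(2009) = 1×301 + 27×11 = 301 + 297 = 598
ΣP(2009)Q(2009) = 1×301 + 22×11 = 301 + 242 = 543
L = 598 / 543 × 100 = 110.1289
Paasche component (current-period weights):
ΣP(2017)Q(2017) = 1×238 + 27×11 = 238 + 297 = 535
ΣP(2009)Q(2017) = 1×238 + 22×11 = 238 + 242 = 480
P = 535 / 480 × 100 = 111.4583
Fisher = √(L × P) = √(110.1289 × 111.4583) = 110.7916

110.79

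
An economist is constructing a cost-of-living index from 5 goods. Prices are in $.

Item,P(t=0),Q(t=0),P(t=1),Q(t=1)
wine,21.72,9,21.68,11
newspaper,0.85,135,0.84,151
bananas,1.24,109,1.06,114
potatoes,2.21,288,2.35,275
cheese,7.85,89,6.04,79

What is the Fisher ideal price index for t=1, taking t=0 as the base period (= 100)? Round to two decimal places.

92.35

Laspeyres component (base-period weights):
ΣP(t=1)Q(t=0) = 21.68×9 + 0.84×135 + 1.06×109 + 2.35×288 + 6.04×89 = 195.12 + 113.4 + 115.54 + 676.8 + 537.56 = 1638.42
ΣP(t=0)Q(t=0) = 21.72×9 + 0.85×135 + 1.24×109 + 2.21×288 + 7.85×89 = 195.48 + 114.75 + 135.16 + 636.48 + 698.65 = 1780.52
L = 1638.42 / 1780.52 × 100 = 92.0192
Paasche component (current-period weights):
ΣP(t=1)Q(t=1) = 21.68×11 + 0.84×151 + 1.06×114 + 2.35×275 + 6.04×79 = 238.48 + 126.84 + 120.84 + 646.25 + 477.16 = 1609.57
ΣP(t=0)Q(t=1) = 21.72×11 + 0.85×151 + 1.24×114 + 2.21×275 + 7.85×79 = 238.92 + 128.35 + 141.36 + 607.75 + 620.15 = 1736.53
P = 1609.57 / 1736.53 × 100 = 92.6889
Fisher = √(L × P) = √(92.0192 × 92.6889) = 92.3534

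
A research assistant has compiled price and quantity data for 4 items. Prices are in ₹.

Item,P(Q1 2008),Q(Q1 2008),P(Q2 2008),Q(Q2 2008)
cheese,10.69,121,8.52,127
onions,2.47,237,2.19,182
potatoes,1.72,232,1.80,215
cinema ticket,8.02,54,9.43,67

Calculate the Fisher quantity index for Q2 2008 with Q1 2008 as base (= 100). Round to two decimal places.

Laspeyres component (base-period weights):
ΣP(Q1 2008)Q(Q2 2008) = 10.69×127 + 2.47×182 + 1.72×215 + 8.02×67 = 1357.63 + 449.54 + 369.8 + 537.34 = 2714.31
ΣP(Q1 2008)Q(Q1 2008) = 10.69×121 + 2.47×237 + 1.72×232 + 8.02×54 = 1293.49 + 585.39 + 399.04 + 433.08 = 2711
L = 2714.31 / 2711 × 100 = 100.1221
Paasche component (current-period weights):
ΣP(Q2 2008)Q(Q2 2008) = 8.52×127 + 2.19×182 + 1.80×215 + 9.43×67 = 1082.04 + 398.58 + 387 + 631.81 = 2499.43
ΣP(Q2 2008)Q(Q1 2008) = 8.52×121 + 2.19×237 + 1.80×232 + 9.43×54 = 1030.92 + 519.03 + 417.6 + 509.22 = 2476.77
P = 2499.43 / 2476.77 × 100 = 100.9149
Fisher = √(L × P) = √(100.1221 × 100.9149) = 100.5177

100.52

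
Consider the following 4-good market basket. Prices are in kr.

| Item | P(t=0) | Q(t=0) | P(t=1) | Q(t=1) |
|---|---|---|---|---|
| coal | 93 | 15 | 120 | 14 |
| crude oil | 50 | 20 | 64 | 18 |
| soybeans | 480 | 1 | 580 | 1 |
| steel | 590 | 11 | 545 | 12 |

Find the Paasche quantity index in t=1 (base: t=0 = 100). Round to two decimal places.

103.08

Paasche quantity index uses current-period prices as weights.
ΣP(t=1)·Q(t=1) = 120×14 + 64×18 + 580×1 + 545×12 = 1680 + 1152 + 580 + 6540 = 9952
ΣP(t=1)·Q(t=0) = 120×15 + 64×20 + 580×1 + 545×11 = 1800 + 1280 + 580 + 5995 = 9655
Index = 9952 / 9655 × 100 = 103.0761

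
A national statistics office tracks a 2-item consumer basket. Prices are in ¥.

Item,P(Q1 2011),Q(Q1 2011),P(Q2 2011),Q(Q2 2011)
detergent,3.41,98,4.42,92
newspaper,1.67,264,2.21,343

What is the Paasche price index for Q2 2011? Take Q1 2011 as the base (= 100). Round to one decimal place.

131.4

Paasche price index uses current-period quantities as weights.
ΣP(Q2 2011)·Q(Q2 2011) = 4.42×92 + 2.21×343 = 406.64 + 758.03 = 1164.67
ΣP(Q1 2011)·Q(Q2 2011) = 3.41×92 + 1.67×343 = 313.72 + 572.81 = 886.53
Index = 1164.67 / 886.53 × 100 = 131.3740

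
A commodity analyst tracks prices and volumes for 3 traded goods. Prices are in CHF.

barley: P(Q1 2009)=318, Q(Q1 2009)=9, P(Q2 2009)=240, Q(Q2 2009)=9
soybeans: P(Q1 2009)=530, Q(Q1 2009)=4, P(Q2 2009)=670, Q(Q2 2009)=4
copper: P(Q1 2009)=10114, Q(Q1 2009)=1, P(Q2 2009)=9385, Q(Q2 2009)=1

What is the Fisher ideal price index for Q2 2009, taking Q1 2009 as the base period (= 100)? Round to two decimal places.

Laspeyres component (base-period weights):
ΣP(Q2 2009)Q(Q1 2009) = 240×9 + 670×4 + 9385×1 = 2160 + 2680 + 9385 = 14225
ΣP(Q1 2009)Q(Q1 2009) = 318×9 + 530×4 + 10114×1 = 2862 + 2120 + 10114 = 15096
L = 14225 / 15096 × 100 = 94.2303
Paasche component (current-period weights):
ΣP(Q2 2009)Q(Q2 2009) = 240×9 + 670×4 + 9385×1 = 2160 + 2680 + 9385 = 14225
ΣP(Q1 2009)Q(Q2 2009) = 318×9 + 530×4 + 10114×1 = 2862 + 2120 + 10114 = 15096
P = 14225 / 15096 × 100 = 94.2303
Fisher = √(L × P) = √(94.2303 × 94.2303) = 94.2303

94.23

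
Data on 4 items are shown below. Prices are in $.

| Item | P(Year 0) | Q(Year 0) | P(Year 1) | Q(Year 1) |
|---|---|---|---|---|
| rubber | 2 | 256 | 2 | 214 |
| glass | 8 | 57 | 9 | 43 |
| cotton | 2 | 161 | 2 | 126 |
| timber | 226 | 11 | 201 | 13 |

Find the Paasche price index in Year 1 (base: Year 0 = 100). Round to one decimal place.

Paasche price index uses current-period quantities as weights.
ΣP(Year 1)·Q(Year 1) = 2×214 + 9×43 + 2×126 + 201×13 = 428 + 387 + 252 + 2613 = 3680
ΣP(Year 0)·Q(Year 1) = 2×214 + 8×43 + 2×126 + 226×13 = 428 + 344 + 252 + 2938 = 3962
Index = 3680 / 3962 × 100 = 92.8824

92.9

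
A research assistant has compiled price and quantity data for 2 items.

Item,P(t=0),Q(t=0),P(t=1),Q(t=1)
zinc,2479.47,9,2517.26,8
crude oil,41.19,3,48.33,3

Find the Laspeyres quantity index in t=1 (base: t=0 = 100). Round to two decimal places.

Laspeyres quantity index uses base-period prices as weights.
ΣP(t=0)·Q(t=1) = 2479.47×8 + 41.19×3 = 19835.76 + 123.57 = 19959.33
ΣP(t=0)·Q(t=0) = 2479.47×9 + 41.19×3 = 22315.23 + 123.57 = 22438.8
Index = 19959.33 / 22438.8 × 100 = 88.9501

88.95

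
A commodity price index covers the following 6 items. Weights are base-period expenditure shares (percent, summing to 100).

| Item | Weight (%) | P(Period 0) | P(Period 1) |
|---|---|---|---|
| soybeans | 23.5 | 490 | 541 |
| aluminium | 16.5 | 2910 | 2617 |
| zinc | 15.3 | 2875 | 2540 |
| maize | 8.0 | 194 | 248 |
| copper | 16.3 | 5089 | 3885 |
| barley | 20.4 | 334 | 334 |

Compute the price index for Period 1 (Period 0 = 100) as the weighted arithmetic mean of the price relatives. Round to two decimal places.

97.37

soybeans: 23.5 × (541/490) = 23.5 × 1.104082 = 25.9459
aluminium: 16.5 × (2617/2910) = 16.5 × 0.899313 = 14.8387
zinc: 15.3 × (2540/2875) = 15.3 × 0.883478 = 13.5172
maize: 8.0 × (248/194) = 8.0 × 1.278351 = 10.2268
copper: 16.3 × (3885/5089) = 16.3 × 0.763411 = 12.4436
barley: 20.4 × (334/334) = 20.4 × 1.000000 = 20.4000
Index = Σ wᵢ·(p₁ᵢ/p₀ᵢ) = 25.9459 + 14.8387 + 13.5172 + 10.2268 + 12.4436 + 20.4000 = 97.3722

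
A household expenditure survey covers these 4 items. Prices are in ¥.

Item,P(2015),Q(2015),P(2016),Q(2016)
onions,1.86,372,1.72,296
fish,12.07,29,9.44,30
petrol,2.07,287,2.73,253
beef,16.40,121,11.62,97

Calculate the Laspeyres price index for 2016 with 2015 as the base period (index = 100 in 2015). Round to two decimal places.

85.71

Laspeyres price index uses base-period quantities as weights.
ΣP(2016)·Q(2015) = 1.72×372 + 9.44×29 + 2.73×287 + 11.62×121 = 639.84 + 273.76 + 783.51 + 1406.02 = 3103.13
ΣP(2015)·Q(2015) = 1.86×372 + 12.07×29 + 2.07×287 + 16.40×121 = 691.92 + 350.03 + 594.09 + 1984.4 = 3620.44
Index = 3103.13 / 3620.44 × 100 = 85.7114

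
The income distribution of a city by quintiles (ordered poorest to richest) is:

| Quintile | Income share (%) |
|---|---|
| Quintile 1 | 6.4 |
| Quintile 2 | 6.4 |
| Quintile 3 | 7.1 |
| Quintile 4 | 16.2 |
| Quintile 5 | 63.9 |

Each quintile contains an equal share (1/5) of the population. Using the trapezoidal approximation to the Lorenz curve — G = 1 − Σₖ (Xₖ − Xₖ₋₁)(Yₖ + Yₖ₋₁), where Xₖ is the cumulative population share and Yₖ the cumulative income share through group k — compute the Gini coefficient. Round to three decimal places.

0.499

Cumulative income shares Yₖ: 0.0640, 0.1280, 0.1990, 0.3610, 1.0000
Σ (Xₖ−Xₖ₋₁)(Yₖ+Yₖ₋₁) = (1/5)(0.0640+0.0000) + (1/5)(0.1280+0.0640) + (1/5)(0.1990+0.1280) + (1/5)(0.3610+0.1990) + (1/5)(1.0000+0.3610)
  = 0.0128 + 0.0384 + 0.0654 + 0.1120 + 0.2722 = 0.5008
G = 1 − 0.5008 = 0.4992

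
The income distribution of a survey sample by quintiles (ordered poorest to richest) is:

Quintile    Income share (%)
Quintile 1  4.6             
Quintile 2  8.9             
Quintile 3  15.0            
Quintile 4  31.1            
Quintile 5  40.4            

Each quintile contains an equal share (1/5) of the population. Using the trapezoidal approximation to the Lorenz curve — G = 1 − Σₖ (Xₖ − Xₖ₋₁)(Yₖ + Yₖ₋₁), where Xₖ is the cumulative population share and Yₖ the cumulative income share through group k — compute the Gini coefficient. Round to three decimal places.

0.375

Cumulative income shares Yₖ: 0.0460, 0.1350, 0.2850, 0.5960, 1.0000
Σ (Xₖ−Xₖ₋₁)(Yₖ+Yₖ₋₁) = (1/5)(0.0460+0.0000) + (1/5)(0.1350+0.0460) + (1/5)(0.2850+0.1350) + (1/5)(0.5960+0.2850) + (1/5)(1.0000+0.5960)
  = 0.0092 + 0.0362 + 0.0840 + 0.1762 + 0.3192 = 0.6248
G = 1 − 0.6248 = 0.3752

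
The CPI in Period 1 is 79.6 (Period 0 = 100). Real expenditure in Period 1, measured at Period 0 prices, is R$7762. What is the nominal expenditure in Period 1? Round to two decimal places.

Nominal = Real × (Index/100) = 7762 × (79.6/100)
        = 7762 × 0.796 = 6178.5520

6178.55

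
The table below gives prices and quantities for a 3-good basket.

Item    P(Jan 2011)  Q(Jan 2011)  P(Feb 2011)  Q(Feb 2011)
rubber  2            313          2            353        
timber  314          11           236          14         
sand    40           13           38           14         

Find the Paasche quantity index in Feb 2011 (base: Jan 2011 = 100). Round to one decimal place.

Paasche quantity index uses current-period prices as weights.
ΣP(Feb 2011)·Q(Feb 2011) = 2×353 + 236×14 + 38×14 = 706 + 3304 + 532 = 4542
ΣP(Feb 2011)·Q(Jan 2011) = 2×313 + 236×11 + 38×13 = 626 + 2596 + 494 = 3716
Index = 4542 / 3716 × 100 = 122.2282

122.2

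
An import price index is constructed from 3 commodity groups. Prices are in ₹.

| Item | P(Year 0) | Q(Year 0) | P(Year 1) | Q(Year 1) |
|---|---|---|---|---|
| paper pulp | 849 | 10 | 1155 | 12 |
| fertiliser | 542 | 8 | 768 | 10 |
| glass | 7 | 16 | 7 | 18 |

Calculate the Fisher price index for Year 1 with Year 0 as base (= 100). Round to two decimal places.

137.66

Laspeyres component (base-period weights):
ΣP(Year 1)Q(Year 0) = 1155×10 + 768×8 + 7×16 = 11550 + 6144 + 112 = 17806
ΣP(Year 0)Q(Year 0) = 849×10 + 542×8 + 7×16 = 8490 + 4336 + 112 = 12938
L = 17806 / 12938 × 100 = 137.6256
Paasche component (current-period weights):
ΣP(Year 1)Q(Year 1) = 1155×12 + 768×10 + 7×18 = 13860 + 7680 + 126 = 21666
ΣP(Year 0)Q(Year 1) = 849×12 + 542×10 + 7×18 = 10188 + 5420 + 126 = 15734
P = 21666 / 15734 × 100 = 137.7018
Fisher = √(L × P) = √(137.6256 × 137.7018) = 137.6637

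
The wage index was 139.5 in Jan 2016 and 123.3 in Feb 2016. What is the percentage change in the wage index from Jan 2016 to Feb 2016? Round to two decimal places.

Change = (123.3 − 139.5) / 139.5 × 100
       = -16.2 / 139.5 × 100 = -11.6129%

-11.61%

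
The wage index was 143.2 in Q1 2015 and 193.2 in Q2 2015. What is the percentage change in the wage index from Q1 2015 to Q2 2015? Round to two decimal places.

Change = (193.2 − 143.2) / 143.2 × 100
       = 50.0 / 143.2 × 100 = 34.9162%

34.92%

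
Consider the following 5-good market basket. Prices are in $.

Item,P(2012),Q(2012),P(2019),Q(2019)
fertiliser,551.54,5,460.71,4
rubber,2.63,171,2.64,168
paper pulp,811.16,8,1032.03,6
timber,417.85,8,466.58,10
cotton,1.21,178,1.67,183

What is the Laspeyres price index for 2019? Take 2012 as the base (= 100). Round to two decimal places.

Laspeyres price index uses base-period quantities as weights.
ΣP(2019)·Q(2012) = 460.71×5 + 2.64×171 + 1032.03×8 + 466.58×8 + 1.67×178 = 2303.55 + 451.44 + 8256.24 + 3732.64 + 297.26 = 15041.13
ΣP(2012)·Q(2012) = 551.54×5 + 2.63×171 + 811.16×8 + 417.85×8 + 1.21×178 = 2757.7 + 449.73 + 6489.28 + 3342.8 + 215.38 = 13254.89
Index = 15041.13 / 13254.89 × 100 = 113.4761

113.48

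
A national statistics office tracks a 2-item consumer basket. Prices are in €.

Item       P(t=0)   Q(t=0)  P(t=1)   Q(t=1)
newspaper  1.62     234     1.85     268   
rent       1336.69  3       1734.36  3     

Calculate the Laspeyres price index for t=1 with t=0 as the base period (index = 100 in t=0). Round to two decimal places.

128.41

Laspeyres price index uses base-period quantities as weights.
ΣP(t=1)·Q(t=0) = 1.85×234 + 1734.36×3 = 432.9 + 5203.08 = 5635.98
ΣP(t=0)·Q(t=0) = 1.62×234 + 1336.69×3 = 379.08 + 4010.07 = 4389.15
Index = 5635.98 / 4389.15 × 100 = 128.4071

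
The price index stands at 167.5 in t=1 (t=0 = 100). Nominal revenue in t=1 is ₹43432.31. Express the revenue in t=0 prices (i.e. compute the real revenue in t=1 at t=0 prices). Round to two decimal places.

25929.74

Real = Nominal ÷ (Index/100) = 43432.31 ÷ (167.5/100)
     = 43432.31 ÷ 1.675 = 25929.7373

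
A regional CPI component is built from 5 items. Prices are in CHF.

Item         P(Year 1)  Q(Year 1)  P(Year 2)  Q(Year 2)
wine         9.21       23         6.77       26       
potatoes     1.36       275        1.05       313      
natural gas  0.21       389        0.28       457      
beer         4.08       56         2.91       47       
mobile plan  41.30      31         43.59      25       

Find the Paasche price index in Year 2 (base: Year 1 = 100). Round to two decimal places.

93.64

Paasche price index uses current-period quantities as weights.
ΣP(Year 2)·Q(Year 2) = 6.77×26 + 1.05×313 + 0.28×457 + 2.91×47 + 43.59×25 = 176.02 + 328.65 + 127.96 + 136.77 + 1089.75 = 1859.15
ΣP(Year 1)·Q(Year 2) = 9.21×26 + 1.36×313 + 0.21×457 + 4.08×47 + 41.30×25 = 239.46 + 425.68 + 95.97 + 191.76 + 1032.5 = 1985.37
Index = 1859.15 / 1985.37 × 100 = 93.6425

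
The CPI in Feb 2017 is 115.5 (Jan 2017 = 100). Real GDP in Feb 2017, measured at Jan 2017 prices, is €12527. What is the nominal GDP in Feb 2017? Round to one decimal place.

Nominal = Real × (Index/100) = 12527 × (115.5/100)
        = 12527 × 1.155 = 14468.6850

14468.7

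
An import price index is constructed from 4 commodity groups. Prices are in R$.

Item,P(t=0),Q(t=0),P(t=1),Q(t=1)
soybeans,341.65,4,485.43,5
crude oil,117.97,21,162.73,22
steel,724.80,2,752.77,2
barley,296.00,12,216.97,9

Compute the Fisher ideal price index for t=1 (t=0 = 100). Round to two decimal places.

109.71

Laspeyres component (base-period weights):
ΣP(t=1)Q(t=0) = 485.43×4 + 162.73×21 + 752.77×2 + 216.97×12 = 1941.72 + 3417.33 + 1505.54 + 2603.64 = 9468.23
ΣP(t=0)Q(t=0) = 341.65×4 + 117.97×21 + 724.80×2 + 296.00×12 = 1366.6 + 2477.37 + 1449.6 + 3552 = 8845.57
L = 9468.23 / 8845.57 × 100 = 107.0392
Paasche component (current-period weights):
ΣP(t=1)Q(t=1) = 485.43×5 + 162.73×22 + 752.77×2 + 216.97×9 = 2427.15 + 3580.06 + 1505.54 + 1952.73 = 9465.48
ΣP(t=0)Q(t=1) = 341.65×5 + 117.97×22 + 724.80×2 + 296.00×9 = 1708.25 + 2595.34 + 1449.6 + 2664 = 8417.19
P = 9465.48 / 8417.19 × 100 = 112.4542
Fisher = √(L × P) = √(107.0392 × 112.4542) = 109.7133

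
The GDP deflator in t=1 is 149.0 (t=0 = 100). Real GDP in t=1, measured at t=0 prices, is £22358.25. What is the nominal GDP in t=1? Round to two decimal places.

Nominal = Real × (Index/100) = 22358.25 × (149.0/100)
        = 22358.25 × 1.490 = 33313.7925

33313.79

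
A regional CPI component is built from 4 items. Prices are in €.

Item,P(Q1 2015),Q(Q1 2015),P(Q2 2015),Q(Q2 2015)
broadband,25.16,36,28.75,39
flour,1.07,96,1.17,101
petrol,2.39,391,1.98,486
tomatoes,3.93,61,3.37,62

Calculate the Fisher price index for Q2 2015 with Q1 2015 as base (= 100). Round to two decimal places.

Laspeyres component (base-period weights):
ΣP(Q2 2015)Q(Q1 2015) = 28.75×36 + 1.17×96 + 1.98×391 + 3.37×61 = 1035 + 112.32 + 774.18 + 205.57 = 2127.07
ΣP(Q1 2015)Q(Q1 2015) = 25.16×36 + 1.07×96 + 2.39×391 + 3.93×61 = 905.76 + 102.72 + 934.49 + 239.73 = 2182.7
L = 2127.07 / 2182.7 × 100 = 97.4513
Paasche component (current-period weights):
ΣP(Q2 2015)Q(Q2 2015) = 28.75×39 + 1.17×101 + 1.98×486 + 3.37×62 = 1121.25 + 118.17 + 962.28 + 208.94 = 2410.64
ΣP(Q1 2015)Q(Q2 2015) = 25.16×39 + 1.07×101 + 2.39×486 + 3.93×62 = 981.24 + 108.07 + 1161.54 + 243.66 = 2494.51
P = 2410.64 / 2494.51 × 100 = 96.6378
Fisher = √(L × P) = √(97.4513 × 96.6378) = 97.0437

97.04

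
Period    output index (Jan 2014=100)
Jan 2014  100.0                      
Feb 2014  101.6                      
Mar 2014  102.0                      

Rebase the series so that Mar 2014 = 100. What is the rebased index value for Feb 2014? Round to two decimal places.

99.61

Rebased(Feb 2014) = 101.6 / 102.0 × 100 = 99.6078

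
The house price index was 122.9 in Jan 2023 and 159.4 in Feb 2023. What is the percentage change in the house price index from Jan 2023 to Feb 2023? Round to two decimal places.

29.70%

Change = (159.4 − 122.9) / 122.9 × 100
       = 36.5 / 122.9 × 100 = 29.6989%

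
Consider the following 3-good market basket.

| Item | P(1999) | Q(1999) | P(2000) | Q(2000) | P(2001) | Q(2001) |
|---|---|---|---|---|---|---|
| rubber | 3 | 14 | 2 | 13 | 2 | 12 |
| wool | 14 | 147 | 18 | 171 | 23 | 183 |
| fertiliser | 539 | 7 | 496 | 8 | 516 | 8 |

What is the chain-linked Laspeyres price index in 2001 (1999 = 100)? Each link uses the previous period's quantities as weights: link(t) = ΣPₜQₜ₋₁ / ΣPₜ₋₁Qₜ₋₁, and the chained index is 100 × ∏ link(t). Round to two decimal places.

119.67

Link 1999→2000:
ΣP(2000)Q(1999) = 2×14 + 18×147 + 496×7 = 28 + 2646 + 3472 = 6146
ΣP(1999)Q(1999) = 3×14 + 14×147 + 539×7 = 42 + 2058 + 3773 = 5873
link = 6146/5873 = 1.046484
Link 2000→2001:
ΣP(2001)Q(2000) = 2×13 + 23×171 + 516×8 = 26 + 3933 + 4128 = 8087
ΣP(2000)Q(2000) = 2×13 + 18×171 + 496×8 = 26 + 3078 + 3968 = 7072
link = 8087/7072 = 1.143524
Chained index = 100 × 1.046484 × 1.143524 = 119.6679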